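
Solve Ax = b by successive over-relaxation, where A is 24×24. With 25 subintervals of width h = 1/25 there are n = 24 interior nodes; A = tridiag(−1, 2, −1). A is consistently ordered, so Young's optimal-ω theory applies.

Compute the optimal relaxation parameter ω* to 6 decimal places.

ω* = 1.777251

[ρ_J] n=24: ρ(B_J) = cos(π/(n+1)) = cos(π/25) = 0.992115.
√(1 − cos²(π/25)) = sin(π/25) ≈ 0.1253332.
[ω*] 2 ÷ (1 + 0.1253332) = 2 ÷ 1.1253332 = 1.777251.
Hence ρ(B_{ω*}) = 1.777251 − 1 = 0.777251.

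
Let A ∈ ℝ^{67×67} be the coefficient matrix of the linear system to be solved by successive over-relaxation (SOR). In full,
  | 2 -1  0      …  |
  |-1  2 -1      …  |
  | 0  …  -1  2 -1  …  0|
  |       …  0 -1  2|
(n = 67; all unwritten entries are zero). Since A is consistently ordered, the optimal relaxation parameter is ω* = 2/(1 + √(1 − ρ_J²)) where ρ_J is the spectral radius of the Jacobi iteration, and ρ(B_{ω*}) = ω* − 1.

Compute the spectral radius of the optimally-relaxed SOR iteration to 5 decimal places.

With n=67, ρ(Jacobi) = cos(π/68) = 0.99893.
√(1−ρ_J²) simplifies to sin(π/68) = 0.046183.
ω* = 2 / (1 + 0.046183) = 2 / 1.046183 ≈ 1.91171.
Hence ρ(B_{ω*}) = 1.91171 − 1 = 0.91171.

ρ_SOR = 0.91171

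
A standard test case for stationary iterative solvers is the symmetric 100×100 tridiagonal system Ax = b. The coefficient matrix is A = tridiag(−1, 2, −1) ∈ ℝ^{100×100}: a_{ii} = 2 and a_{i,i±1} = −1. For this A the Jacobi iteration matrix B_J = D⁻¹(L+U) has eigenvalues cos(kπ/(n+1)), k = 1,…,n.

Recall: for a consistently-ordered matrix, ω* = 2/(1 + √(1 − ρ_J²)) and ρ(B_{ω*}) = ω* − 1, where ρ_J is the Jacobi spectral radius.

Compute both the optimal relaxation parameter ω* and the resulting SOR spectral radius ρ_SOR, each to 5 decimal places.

ω* = 1.93968, ρ_SOR = 0.93968

ρ_J = max_k |cos(kπ/101)| = cos(π/101) = 0.99952
root = sin(π/101) = 0.031100  (since 1−cos² = sin²).
[ω*] 2 ÷ (1 + 0.031100) = 2 ÷ 1.031100 = 1.93968.
Hence ρ(B_{ω*}) = 1.93968 − 1 = 0.93968.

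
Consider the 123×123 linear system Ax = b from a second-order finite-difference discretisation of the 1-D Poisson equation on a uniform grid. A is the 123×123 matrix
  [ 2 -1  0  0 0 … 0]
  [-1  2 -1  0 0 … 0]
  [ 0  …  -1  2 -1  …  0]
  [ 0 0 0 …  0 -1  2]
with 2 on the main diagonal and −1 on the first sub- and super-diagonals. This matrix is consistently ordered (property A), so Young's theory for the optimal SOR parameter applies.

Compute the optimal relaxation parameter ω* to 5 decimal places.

With n=123, ρ(Jacobi) = cos(π/124) = 0.99968.
√(1 − cos²(π/124)) = sin(π/124) ≈ 0.025333.
[ω*] 2 ÷ (1 + 0.025333) = 2 ÷ 1.025333 = 1.95059.
and ρ(B_{ω*}) = 1.95059 − 1 = 0.95059.

ω* = 1.95059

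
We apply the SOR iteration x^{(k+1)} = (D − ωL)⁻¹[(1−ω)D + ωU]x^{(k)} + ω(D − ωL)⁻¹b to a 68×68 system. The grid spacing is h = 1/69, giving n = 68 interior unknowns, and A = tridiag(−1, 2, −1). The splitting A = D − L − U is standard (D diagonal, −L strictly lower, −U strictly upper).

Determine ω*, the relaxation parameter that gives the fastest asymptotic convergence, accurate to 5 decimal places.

ω* = 1.91293

ρ_J = max_k |cos(kπ/69)| = cos(π/69) = 0.99896
√(1−ρ_J²) simplifies to sin(π/69) = 0.045515.
[ω*] 2 ÷ (1 + 0.045515) = 2 ÷ 1.045515 = 1.91293.
At ω = 1.91293 every |λ(B_ω)| = ω−1, so ρ_SOR = 0.91293.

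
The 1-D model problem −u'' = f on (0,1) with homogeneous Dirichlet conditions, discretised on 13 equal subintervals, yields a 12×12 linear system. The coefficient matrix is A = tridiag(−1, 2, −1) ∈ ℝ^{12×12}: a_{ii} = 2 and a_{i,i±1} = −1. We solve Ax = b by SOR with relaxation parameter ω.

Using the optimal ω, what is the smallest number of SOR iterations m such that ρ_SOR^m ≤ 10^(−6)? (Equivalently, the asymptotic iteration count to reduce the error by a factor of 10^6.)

m = 29

[ρ_J] n=12: ρ(B_J) = cos(π/(n+1)) = cos(π/13) = 0.9709418.
root = sin(π/13) = 0.2393157  (since 1−cos² = sin²).
Young: ω* = 2/(1+√(1−ρ_J²)) = 2/(1+0.2393157) = 2/1.2393157 = 1.6137938.
[ρ_SOR] ω* − 1 = 0.6137938.
Need (0.6137938)^m ≤ 10^(−6): m ≥ 6·ln10/|ln 0.6137938| = 13.8155/0.488096 = 28.305 ⇒ m = 29.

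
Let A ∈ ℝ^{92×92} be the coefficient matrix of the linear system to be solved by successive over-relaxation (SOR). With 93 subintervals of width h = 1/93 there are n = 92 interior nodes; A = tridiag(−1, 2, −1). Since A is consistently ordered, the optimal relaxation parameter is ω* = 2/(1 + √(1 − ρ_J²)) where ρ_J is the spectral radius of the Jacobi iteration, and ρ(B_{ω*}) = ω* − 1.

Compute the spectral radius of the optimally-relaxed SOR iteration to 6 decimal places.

ρ_SOR = 0.934659

With n=92, ρ(Jacobi) = cos(π/93) = 0.999429.
√(1−ρ_J²) = |sin(π/93)| = 0.0337741
Young: ω* = 2/(1+√(1−ρ_J²)) = 2/(1+0.0337741) = 2/1.0337741 = 1.934659.
ρ_SOR = ω* − 1 ≈ 0.934659.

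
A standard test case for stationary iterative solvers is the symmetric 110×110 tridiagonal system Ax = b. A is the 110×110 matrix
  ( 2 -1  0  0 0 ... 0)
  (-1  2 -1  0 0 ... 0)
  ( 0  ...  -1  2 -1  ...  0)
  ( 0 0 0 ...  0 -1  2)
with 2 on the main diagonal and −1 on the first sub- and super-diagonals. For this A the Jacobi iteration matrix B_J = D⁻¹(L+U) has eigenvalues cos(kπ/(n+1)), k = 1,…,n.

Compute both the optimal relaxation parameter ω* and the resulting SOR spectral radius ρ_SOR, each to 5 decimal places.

ω* = 1.94496, ρ_SOR = 0.94496

½·tridiag(1,0,1) at n=110: λ_k = cos(kπ/111); max |λ| at k=1 ⇒ ρ_J = cos(π/111) ≈ 0.99960.
√(1 − cos²(π/111)) = sin(π/111) ≈ 0.028299.
Then 2/(1+√(1−ρ_J²)) = 2/(1+0.028299); ω* = 2/1.028299 = 1.94496.
Hence ρ(B_{ω*}) = 1.94496 − 1 = 0.94496.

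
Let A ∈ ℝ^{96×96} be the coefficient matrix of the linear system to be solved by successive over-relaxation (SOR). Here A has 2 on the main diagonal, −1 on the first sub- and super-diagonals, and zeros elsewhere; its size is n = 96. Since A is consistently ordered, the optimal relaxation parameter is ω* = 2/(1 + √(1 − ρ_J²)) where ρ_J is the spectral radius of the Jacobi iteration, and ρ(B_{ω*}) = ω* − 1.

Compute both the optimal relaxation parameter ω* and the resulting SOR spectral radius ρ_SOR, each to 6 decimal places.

½·tridiag(1,0,1) at n=96: λ_k = cos(kπ/97); max |λ| at k=1 ⇒ ρ_J = cos(π/97) ≈ 0.999476.
root = sin(π/97) = 0.0323819  (since 1−cos² = sin²).
[ω*] 2 ÷ (1 + 0.0323819) = 2 ÷ 1.0323819 = 1.937268.
ρ_SOR = ω* − 1 = 1.937268 − 1 = 0.937268.

ω* = 1.937268, ρ_SOR = 0.937268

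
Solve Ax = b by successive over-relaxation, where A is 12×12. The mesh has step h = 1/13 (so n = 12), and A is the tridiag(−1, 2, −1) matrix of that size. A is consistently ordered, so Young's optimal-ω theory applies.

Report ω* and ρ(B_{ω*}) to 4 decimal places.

ω* = 1.6138, ρ_SOR = 0.6138

With n=12, ρ(Jacobi) = cos(π/13) = 0.9709.
√(1 − cos²(π/13)) = sin(π/13) ≈ 0.23932.
So ω* = 2/1.23932 = 1.6138 (Young).
ρ(B_{ω*}) = ω*−1 = 0.6138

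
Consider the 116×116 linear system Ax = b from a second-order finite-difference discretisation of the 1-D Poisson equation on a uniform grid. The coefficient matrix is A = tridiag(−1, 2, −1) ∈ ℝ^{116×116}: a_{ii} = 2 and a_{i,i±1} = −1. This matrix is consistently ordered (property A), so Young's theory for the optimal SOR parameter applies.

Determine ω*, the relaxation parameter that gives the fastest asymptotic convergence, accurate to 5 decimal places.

ω* = 1.94771

[ρ_J] n=116: ρ(B_J) = cos(π/(n+1)) = cos(π/117) = 0.99964.
√(1−ρ_J²) simplifies to sin(π/117) = 0.026848.
ω* = 2 / (1 + 0.026848) = 2 / 1.026848 ≈ 1.94771.
ρ_SOR = ω* − 1 ≈ 0.94771.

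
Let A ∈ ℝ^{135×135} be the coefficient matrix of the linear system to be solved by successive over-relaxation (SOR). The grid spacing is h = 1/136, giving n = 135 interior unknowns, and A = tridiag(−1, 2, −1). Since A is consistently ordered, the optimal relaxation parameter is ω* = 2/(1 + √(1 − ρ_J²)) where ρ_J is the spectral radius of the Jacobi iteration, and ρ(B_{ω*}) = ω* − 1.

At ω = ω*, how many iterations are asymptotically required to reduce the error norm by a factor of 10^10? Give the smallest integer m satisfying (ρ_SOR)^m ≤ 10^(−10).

m = 499

ρ_J = max_k |cos(kπ/136)| = cos(π/136) = 0.9997332
√(1 − cos²(π/136)) = sin(π/136) ≈ 0.0230979.
[ω*] 2 ÷ (1 + 0.0230979) = 2 ÷ 1.0230979 = 1.9548471.
At ω = 1.9548471 every |λ(B_ω)| = ω−1, so ρ_SOR = 0.9548471.
Need (0.9548471)^m ≤ 10^(−10): m ≥ 10·ln10/|ln 0.9548471| = 23.0259/0.0462041 = 498.352 ⇒ m = 499.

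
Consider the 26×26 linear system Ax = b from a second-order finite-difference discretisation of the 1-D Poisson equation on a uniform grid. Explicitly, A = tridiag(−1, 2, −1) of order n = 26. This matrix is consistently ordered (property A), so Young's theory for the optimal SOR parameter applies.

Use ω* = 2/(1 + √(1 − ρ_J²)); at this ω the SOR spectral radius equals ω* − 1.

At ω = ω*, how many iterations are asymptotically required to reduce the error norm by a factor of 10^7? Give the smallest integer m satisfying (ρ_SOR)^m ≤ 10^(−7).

ρ_J = max_k |cos(kπ/27)| = cos(π/27) = 0.9932384
√(1−ρ_J²) = |sin(π/27)| = 0.1160929
Young: ω* = 2/(1+√(1−ρ_J²)) = 2/(1+0.1160929) = 2/1.1160929 = 1.7919655.
At ω = 1.7919655 every |λ(B_ω)| = ω−1, so ρ_SOR = 0.7919655.
For 7 digits: m = 7·ln10 / (−ln 0.7919655) = 16.1181/0.233237 = 69.106; round up → m = 70.

m = 70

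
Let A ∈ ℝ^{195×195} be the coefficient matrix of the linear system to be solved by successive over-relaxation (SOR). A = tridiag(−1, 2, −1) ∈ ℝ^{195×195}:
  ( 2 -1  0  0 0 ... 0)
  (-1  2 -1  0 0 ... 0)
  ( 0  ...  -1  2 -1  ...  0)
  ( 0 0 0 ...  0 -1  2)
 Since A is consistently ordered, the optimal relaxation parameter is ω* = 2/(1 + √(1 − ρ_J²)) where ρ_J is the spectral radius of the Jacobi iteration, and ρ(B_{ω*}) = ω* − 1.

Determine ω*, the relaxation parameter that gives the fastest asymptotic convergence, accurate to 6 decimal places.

n=195: λ(B_J) = 1 − λ(A)/2 = cos(kπ/196); k=1 gives ρ_J = 0.999872.
√(1−ρ_J²) = |sin(π/196)| = 0.0160278
So ω* = 2/1.0160278 = 1.968450 (Young).
[ρ_SOR] ω* − 1 = 0.968450.

ω* = 1.968450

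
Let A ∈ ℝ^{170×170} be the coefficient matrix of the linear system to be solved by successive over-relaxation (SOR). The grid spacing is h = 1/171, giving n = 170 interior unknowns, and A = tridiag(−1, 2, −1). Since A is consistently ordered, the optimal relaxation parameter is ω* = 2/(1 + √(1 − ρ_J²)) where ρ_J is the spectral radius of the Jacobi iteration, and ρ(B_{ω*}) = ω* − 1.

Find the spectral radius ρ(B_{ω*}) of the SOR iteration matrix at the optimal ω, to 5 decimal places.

ρ_SOR = 0.96392

n=170: λ(B_J) = 1 − λ(A)/2 = cos(kπ/171); k=1 gives ρ_J = 0.99983.
1 − cos²(π/171) = sin²(π/171) ⇒ √(1−ρ_J²) = sin(π/171) = 0.018371.
ω* = 2/(1 + 0.018371) = 2/1.018371 = 1.96392.
ρ_SOR = ω* − 1 ≈ 0.96392.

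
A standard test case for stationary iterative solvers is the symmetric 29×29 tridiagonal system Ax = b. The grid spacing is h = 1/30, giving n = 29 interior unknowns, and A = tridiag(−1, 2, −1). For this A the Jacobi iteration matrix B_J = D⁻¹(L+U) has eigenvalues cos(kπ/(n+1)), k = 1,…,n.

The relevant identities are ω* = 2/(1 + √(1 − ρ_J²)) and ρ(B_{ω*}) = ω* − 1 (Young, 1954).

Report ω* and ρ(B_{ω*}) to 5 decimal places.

½·tridiag(1,0,1) at n=29: λ_k = cos(kπ/30); max |λ| at k=1 ⇒ ρ_J = cos(π/30) ≈ 0.99452.
√(1−ρ_J²) = |sin(π/30)| = 0.104528
Young: ω* = 2/(1+√(1−ρ_J²)) = 2/(1+0.104528) = 2/1.104528 = 1.81073.
At ω = 1.81073 every |λ(B_ω)| = ω−1, so ρ_SOR = 0.81073.

ω* = 1.81073, ρ_SOR = 0.81073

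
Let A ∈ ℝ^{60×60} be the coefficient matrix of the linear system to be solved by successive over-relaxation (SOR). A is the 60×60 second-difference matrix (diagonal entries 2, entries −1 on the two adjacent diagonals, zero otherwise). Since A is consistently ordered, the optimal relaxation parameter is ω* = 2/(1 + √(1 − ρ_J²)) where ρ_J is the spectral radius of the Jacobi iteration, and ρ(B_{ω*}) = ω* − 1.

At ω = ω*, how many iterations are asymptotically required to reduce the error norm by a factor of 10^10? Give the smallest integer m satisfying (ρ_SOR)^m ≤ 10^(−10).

½·tridiag(1,0,1) at n=60: λ_k = cos(kπ/61); max |λ| at k=1 ⇒ ρ_J = cos(π/61) ≈ 0.9986741.
1 − cos²(π/61) = sin²(π/61) ⇒ √(1−ρ_J²) = sin(π/61) = 0.0514788.
Then 2/(1+√(1−ρ_J²)) = 2/(1+0.0514788); ω* = 2/1.0514788 = 1.9020830.
ρ_SOR = ω* − 1 = 1.9020830 − 1 = 0.9020830.
m ≥ 10·ln10 / (−ln 0.9020830) = 223.446; smallest integer m = 224.

m = 224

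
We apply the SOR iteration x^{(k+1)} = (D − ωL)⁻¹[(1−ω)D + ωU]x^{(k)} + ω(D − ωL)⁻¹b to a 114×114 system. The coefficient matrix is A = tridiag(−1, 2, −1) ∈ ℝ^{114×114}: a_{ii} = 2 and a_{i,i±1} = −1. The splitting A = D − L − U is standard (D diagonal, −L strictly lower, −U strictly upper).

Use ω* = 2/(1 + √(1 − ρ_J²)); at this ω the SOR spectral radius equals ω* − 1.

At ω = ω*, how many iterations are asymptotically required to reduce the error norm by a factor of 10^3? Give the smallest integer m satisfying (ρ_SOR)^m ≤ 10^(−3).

m = 127

ρ_J = max_k |cos(kπ/115)| = cos(π/115) = 0.9996269
√(1−ρ_J²) = |sin(π/115)| = 0.0273148
So ω* = 2/1.0273148 = 1.9468229 (Young).
At ω = 1.9468229 every |λ(B_ω)| = ω−1, so ρ_SOR = 0.9468229.
m ≥ 3·ln10 / (−ln 0.9468229) = 126.416; smallest integer m = 127.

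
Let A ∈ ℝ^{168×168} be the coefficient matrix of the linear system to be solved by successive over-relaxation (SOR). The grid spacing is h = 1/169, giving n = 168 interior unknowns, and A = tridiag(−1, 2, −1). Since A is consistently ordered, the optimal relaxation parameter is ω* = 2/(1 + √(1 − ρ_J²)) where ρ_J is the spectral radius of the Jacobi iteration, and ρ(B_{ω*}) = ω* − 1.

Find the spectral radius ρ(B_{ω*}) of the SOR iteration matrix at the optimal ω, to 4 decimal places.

ρ_SOR = 0.9635

n=168: λ(B_J) = 1 − λ(A)/2 = cos(kπ/169); k=1 gives ρ_J = 0.9998.
√(1−ρ_J²) = |sin(π/169)| = 0.01859
[ω*] 2 ÷ (1 + 0.01859) = 2 ÷ 1.01859 = 1.9635.
[ρ_SOR] ω* − 1 = 0.9635.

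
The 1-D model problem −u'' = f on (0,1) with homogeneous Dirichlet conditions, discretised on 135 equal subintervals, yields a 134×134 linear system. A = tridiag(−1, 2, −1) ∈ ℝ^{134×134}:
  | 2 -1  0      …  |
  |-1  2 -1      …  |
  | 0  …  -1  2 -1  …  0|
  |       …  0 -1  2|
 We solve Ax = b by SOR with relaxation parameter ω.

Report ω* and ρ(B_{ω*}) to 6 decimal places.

ω* = 1.954520, ρ_SOR = 0.954520

spectrum of D⁻¹(L+U) = {cos(kπ/135) : 1≤k≤134}; ρ_J = cos(π/135) = 0.999729.
1 − cos²(π/135) = sin²(π/135) ⇒ √(1−ρ_J²) = sin(π/135) = 0.0232690.
ω* = 2 / (1 + 0.0232690) = 2 / 1.0232690 ≈ 1.954520.
[ρ_SOR] ω* − 1 = 0.954520.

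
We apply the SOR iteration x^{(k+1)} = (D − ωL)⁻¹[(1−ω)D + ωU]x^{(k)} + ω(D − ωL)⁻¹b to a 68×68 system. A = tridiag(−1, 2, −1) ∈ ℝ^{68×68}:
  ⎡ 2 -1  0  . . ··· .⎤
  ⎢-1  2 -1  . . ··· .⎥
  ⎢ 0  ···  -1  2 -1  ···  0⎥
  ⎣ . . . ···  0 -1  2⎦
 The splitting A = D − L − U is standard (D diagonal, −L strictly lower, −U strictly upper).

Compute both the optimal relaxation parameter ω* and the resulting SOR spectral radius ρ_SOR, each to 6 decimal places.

½·tridiag(1,0,1) at n=68: λ_k = cos(kπ/69); max |λ| at k=1 ⇒ ρ_J = cos(π/69) ≈ 0.998964.
√(1−ρ_J²) simplifies to sin(π/69) = 0.0455146.
ω* = 2 / (1 + 0.0455146) = 2 / 1.0455146 ≈ 1.912934.
and ρ(B_{ω*}) = 1.912934 − 1 = 0.912934.

ω* = 1.912934, ρ_SOR = 0.912934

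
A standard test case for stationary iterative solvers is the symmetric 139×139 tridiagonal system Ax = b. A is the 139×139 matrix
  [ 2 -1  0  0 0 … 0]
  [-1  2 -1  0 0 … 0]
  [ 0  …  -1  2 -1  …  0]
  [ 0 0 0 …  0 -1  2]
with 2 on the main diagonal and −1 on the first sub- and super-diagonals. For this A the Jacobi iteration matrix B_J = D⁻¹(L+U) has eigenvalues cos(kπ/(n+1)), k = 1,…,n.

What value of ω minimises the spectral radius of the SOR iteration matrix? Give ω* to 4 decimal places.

ω* = 1.9561

½·tridiag(1,0,1) at n=139: λ_k = cos(kπ/140); max |λ| at k=1 ⇒ ρ_J = cos(π/140) ≈ 0.9997.
√(1−ρ_J²) simplifies to sin(π/140) = 0.02244.
Then 2/(1+√(1−ρ_J²)) = 2/(1+0.02244); ω* = 2/1.02244 = 1.9561.
ρ(B_{ω*}) = ω*−1 = 0.9561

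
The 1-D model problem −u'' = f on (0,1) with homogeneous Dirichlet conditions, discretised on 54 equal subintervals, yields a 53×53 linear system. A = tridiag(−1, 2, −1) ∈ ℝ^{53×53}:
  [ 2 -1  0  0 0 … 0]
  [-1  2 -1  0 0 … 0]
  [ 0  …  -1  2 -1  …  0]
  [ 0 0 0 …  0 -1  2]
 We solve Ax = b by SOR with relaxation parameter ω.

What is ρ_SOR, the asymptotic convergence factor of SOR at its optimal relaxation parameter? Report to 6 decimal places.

spectrum of D⁻¹(L+U) = {cos(kπ/54) : 1≤k≤53}; ρ_J = cos(π/54) = 0.998308.
√(1−ρ_J²) = |sin(π/54)| = 0.0581448
ω* = 2/(1 + 0.0581448) = 2/1.0581448 = 1.890100.
ρ_SOR = ω* − 1 ≈ 0.890100.

ρ_SOR = 0.890100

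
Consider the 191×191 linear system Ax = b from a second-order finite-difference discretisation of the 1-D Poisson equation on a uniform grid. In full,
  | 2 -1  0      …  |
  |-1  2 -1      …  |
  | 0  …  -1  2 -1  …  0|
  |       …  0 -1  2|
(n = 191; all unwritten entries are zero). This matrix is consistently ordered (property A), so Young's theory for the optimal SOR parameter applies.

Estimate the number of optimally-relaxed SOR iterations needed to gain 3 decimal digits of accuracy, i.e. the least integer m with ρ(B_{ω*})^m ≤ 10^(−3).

B_J for the 191×191 system has eigenvalues cos(kπ/192); ρ_J = cos(π/192) = 0.9998661.
√(1−ρ_J²) = |sin(π/192)| = 0.0163617
Then 2/(1+√(1−ρ_J²)) = 2/(1+0.0163617); ω* = 2/1.0163617 = 1.9678034.
ρ(B_{ω*}) = ω*−1 = 0.9678034
For 3 digits: m = 3·ln10 / (−ln 0.9678034) = 6.90776/0.0327263 = 211.077; round up → m = 212.

m = 212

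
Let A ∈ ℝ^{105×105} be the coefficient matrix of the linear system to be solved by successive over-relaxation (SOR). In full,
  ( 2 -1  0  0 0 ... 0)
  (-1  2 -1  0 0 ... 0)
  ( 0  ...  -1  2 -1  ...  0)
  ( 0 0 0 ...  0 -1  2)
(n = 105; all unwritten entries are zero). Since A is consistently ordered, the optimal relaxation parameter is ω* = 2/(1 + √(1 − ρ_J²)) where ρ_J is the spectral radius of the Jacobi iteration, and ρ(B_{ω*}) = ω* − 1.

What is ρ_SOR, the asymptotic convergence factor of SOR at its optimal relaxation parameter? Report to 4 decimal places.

ρ_SOR = 0.9424

B_J for the 105×105 system has eigenvalues cos(kπ/106); ρ_J = cos(π/106) = 0.9996.
√(1−ρ_J²) simplifies to sin(π/106) = 0.02963.
Young: ω* = 2/(1+√(1−ρ_J²)) = 2/(1+0.02963) = 2/1.02963 = 1.9424.
and ρ(B_{ω*}) = 1.9424 − 1 = 0.9424.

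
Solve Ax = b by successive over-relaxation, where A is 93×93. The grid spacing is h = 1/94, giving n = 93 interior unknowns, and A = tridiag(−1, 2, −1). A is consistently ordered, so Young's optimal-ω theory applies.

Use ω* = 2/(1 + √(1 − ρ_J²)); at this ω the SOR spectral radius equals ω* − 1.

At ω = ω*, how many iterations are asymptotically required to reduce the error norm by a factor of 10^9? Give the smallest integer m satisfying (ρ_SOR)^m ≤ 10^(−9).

[ρ_J] n=93: ρ(B_J) = cos(π/(n+1)) = cos(π/94) = 0.9994416.
root = sin(π/94) = 0.0334150  (since 1−cos² = sin²).
So ω* = 2/1.0334150 = 1.9353309 (Young).
and ρ(B_{ω*}) = 1.9353309 − 1 = 0.9353309.
(0.9353309)^m ≤ 10^{−9}  ⇒  m·ln(0.9353309) ≤ −9·ln10  ⇒  m ≥ 309.974  ⇒  m = 310

m = 310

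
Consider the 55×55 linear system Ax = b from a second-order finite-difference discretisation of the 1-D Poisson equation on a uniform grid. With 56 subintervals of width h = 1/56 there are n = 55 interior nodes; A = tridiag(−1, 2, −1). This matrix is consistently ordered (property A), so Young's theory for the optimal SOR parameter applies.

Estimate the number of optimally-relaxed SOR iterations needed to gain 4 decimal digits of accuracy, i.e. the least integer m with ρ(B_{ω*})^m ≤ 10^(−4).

m = 83

spectrum of D⁻¹(L+U) = {cos(kπ/56) : 1≤k≤55}; ρ_J = cos(π/56) = 0.9984268.
√(1 − cos²(π/56)) = sin(π/56) ≈ 0.0560704.
ω* = 2/(1 + 0.0560704) = 2/1.0560704 = 1.8938131.
ρ(B_{ω*}) = ω*−1 = 0.8938131
Need (0.8938131)^m ≤ 10^(−4): m ≥ 4·ln10/|ln 0.8938131| = 9.21034/0.112259 = 82.045 ⇒ m = 83.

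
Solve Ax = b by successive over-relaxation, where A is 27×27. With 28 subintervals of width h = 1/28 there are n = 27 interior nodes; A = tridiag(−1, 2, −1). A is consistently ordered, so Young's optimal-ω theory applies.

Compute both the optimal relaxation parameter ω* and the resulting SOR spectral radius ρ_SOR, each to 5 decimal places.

ω* = 1.79862, ρ_SOR = 0.79862

ρ_J = max_k |cos(kπ/28)| = cos(π/28) = 0.99371
√(1−ρ_J²) = |sin(π/28)| = 0.111964
So ω* = 2/1.111964 = 1.79862 (Young).
and ρ(B_{ω*}) = 1.79862 − 1 = 0.79862.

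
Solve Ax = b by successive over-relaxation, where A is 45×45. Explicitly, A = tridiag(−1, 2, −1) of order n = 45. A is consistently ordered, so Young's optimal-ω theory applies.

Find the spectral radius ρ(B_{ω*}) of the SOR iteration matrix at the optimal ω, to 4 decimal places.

ρ_SOR = 0.8722

½·tridiag(1,0,1) at n=45: λ_k = cos(kπ/46); max |λ| at k=1 ⇒ ρ_J = cos(π/46) ≈ 0.9977.
√(1−ρ_J²) = |sin(π/46)| = 0.06824
Young: ω* = 2/(1+√(1−ρ_J²)) = 2/(1+0.06824) = 2/1.06824 = 1.8722.
Hence ρ(B_{ω*}) = 1.8722 − 1 = 0.8722.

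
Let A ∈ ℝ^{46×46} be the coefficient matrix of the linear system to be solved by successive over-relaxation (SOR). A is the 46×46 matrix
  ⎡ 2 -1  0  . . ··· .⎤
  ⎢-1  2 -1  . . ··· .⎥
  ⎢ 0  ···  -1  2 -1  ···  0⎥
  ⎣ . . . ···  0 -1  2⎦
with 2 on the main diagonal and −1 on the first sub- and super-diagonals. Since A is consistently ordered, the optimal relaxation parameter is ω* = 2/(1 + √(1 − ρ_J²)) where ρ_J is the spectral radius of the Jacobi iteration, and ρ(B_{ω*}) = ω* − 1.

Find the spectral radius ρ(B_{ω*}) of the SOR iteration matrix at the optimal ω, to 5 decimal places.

n=46: λ(B_J) = 1 − λ(A)/2 = cos(kπ/47); k=1 gives ρ_J = 0.99777.
root = sin(π/47) = 0.066793  (since 1−cos² = sin²).
So ω* = 2/1.066793 = 1.87478 (Young).
ρ_SOR = ω* − 1 ≈ 0.87478.

ρ_SOR = 0.87478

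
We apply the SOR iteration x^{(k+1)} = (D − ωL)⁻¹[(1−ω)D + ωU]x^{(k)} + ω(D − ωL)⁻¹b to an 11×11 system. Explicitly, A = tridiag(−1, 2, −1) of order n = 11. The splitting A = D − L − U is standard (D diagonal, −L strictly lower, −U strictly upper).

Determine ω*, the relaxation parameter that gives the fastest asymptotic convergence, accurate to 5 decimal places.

[ρ_J] n=11: ρ(B_J) = cos(π/(n+1)) = cos(π/12) = 0.96593.
1 − cos²(π/12) = sin²(π/12) ⇒ √(1−ρ_J²) = sin(π/12) = 0.258819.
Then 2/(1+√(1−ρ_J²)) = 2/(1+0.258819); ω* = 2/1.258819 = 1.58879.
ρ_SOR = ω* − 1 = 1.58879 − 1 = 0.58879.

ω* = 1.58879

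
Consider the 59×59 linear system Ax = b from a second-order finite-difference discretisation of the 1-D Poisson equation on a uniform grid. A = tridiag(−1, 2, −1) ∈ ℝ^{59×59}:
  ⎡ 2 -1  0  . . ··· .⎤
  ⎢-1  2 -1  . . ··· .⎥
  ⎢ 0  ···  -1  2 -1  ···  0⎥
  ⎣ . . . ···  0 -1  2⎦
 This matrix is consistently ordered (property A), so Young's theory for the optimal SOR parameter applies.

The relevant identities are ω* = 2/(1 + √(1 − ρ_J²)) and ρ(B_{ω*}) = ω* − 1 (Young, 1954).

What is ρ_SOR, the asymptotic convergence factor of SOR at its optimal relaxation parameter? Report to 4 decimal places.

ρ_SOR = 0.9005

[ρ_J] n=59: ρ(B_J) = cos(π/(n+1)) = cos(π/60) = 0.9986.
root = sin(π/60) = 0.05234  (since 1−cos² = sin²).
Young: ω* = 2/(1+√(1−ρ_J²)) = 2/(1+0.05234) = 2/1.05234 = 1.9005.
ρ(B_{ω*}) = ω*−1 = 0.9005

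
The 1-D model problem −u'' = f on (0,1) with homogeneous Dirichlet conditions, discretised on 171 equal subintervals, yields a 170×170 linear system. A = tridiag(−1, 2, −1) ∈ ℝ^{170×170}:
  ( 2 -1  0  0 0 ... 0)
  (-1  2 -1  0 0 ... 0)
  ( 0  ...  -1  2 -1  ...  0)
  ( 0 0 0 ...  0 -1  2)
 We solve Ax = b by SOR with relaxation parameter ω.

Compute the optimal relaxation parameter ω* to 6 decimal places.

B_J for the 170×170 system has eigenvalues cos(kπ/171); ρ_J = cos(π/171) = 0.999831.
√(1−ρ_J²) simplifies to sin(π/171) = 0.0183709.
[ω*] 2 ÷ (1 + 0.0183709) = 2 ÷ 1.0183709 = 1.963921.
ρ_SOR = ω* − 1 = 1.963921 − 1 = 0.963921.

ω* = 1.963921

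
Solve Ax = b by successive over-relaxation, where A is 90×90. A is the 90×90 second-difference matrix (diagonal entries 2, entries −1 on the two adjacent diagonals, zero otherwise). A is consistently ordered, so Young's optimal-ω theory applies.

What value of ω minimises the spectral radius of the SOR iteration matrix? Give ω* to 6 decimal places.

B_J for the 90×90 system has eigenvalues cos(kπ/91); ρ_J = cos(π/91) = 0.999404.
√(1 − cos²(π/91)) = sin(π/91) ≈ 0.0345161.
ω* = 2 / (1 + 0.0345161) = 2 / 1.0345161 ≈ 1.933271.
ρ(B_{ω*}) = ω*−1 = 0.933271

ω* = 1.933271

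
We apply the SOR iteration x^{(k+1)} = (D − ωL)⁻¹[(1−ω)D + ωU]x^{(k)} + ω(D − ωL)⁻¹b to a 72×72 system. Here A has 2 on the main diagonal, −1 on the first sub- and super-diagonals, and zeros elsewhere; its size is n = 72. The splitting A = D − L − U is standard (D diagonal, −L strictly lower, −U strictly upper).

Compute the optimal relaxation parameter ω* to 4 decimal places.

ρ_J = max_k |cos(kπ/73)| = cos(π/73) = 0.9991
√(1−ρ_J²) simplifies to sin(π/73) = 0.04302.
ω* = 2/(1 + 0.04302) = 2/1.04302 = 1.9175.
[ρ_SOR] ω* − 1 = 0.9175.

ω* = 1.9175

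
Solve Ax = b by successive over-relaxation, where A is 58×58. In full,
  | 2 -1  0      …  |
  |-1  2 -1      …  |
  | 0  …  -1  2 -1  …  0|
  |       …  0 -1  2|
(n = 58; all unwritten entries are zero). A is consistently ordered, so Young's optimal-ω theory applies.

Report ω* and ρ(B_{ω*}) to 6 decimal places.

ρ_J = max_k |cos(kπ/59)| = cos(π/59) = 0.998583
√(1−ρ_J²) simplifies to sin(π/59) = 0.0532222.
ω* = 2/(1 + 0.0532222) = 2/1.0532222 = 1.898935.
ρ_SOR = ω* − 1 ≈ 0.898935.

ω* = 1.898935, ρ_SOR = 0.898935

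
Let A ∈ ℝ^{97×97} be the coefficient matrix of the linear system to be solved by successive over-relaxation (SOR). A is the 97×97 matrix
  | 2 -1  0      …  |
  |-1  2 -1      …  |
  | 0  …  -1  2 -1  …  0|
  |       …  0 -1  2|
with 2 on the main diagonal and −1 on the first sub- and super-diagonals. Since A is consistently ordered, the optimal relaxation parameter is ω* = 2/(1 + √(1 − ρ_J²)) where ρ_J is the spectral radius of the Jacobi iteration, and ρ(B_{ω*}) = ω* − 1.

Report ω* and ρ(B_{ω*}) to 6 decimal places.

ω* = 1.937888, ρ_SOR = 0.937888

½·tridiag(1,0,1) at n=97: λ_k = cos(kπ/98); max |λ| at k=1 ⇒ ρ_J = cos(π/98) ≈ 0.999486.
√(1−ρ_J²) simplifies to sin(π/98) = 0.0320516.
So ω* = 2/1.0320516 = 1.937888 (Young).
ρ(B_{ω*}) = ω*−1 = 0.937888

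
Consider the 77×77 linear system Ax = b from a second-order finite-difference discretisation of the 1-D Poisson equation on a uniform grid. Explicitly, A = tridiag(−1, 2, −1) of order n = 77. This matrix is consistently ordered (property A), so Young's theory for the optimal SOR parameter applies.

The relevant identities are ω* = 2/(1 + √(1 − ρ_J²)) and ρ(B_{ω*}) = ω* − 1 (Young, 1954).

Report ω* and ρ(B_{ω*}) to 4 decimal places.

ω* = 1.9226, ρ_SOR = 0.9226

With n=77, ρ(Jacobi) = cos(π/78) = 0.9992.
1 − cos²(π/78) = sin²(π/78) ⇒ √(1−ρ_J²) = sin(π/78) = 0.04027.
Young: ω* = 2/(1+√(1−ρ_J²)) = 2/(1+0.04027) = 2/1.04027 = 1.9226.
[ρ_SOR] ω* − 1 = 0.9226.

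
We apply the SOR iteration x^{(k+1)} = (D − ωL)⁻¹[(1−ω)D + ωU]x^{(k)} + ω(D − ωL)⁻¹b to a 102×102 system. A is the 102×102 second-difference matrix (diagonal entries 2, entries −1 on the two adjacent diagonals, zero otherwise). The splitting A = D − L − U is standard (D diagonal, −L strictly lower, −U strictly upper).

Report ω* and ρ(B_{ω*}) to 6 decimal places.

B_J for the 102×102 system has eigenvalues cos(kπ/103); ρ_J = cos(π/103) = 0.999535.
root = sin(π/103) = 0.0304962  (since 1−cos² = sin²).
Young: ω* = 2/(1+√(1−ρ_J²)) = 2/(1+0.0304962) = 2/1.0304962 = 1.940813.
Hence ρ(B_{ω*}) = 1.940813 − 1 = 0.940813.

ω* = 1.940813, ρ_SOR = 0.940813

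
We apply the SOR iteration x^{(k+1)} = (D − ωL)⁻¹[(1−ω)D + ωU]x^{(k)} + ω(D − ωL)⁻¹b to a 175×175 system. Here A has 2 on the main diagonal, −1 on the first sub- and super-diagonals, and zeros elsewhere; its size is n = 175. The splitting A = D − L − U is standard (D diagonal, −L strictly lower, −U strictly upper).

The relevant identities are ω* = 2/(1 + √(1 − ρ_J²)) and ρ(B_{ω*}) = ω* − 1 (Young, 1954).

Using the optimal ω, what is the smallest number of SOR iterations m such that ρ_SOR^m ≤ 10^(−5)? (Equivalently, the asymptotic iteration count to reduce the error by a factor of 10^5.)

n=175: λ(B_J) = 1 − λ(A)/2 = cos(kπ/176); k=1 gives ρ_J = 0.9998407.
√(1 − cos²(π/176)) = sin(π/176) ≈ 0.0178490.
Young: ω* = 2/(1+√(1−ρ_J²)) = 2/(1+0.0178490) = 2/1.0178490 = 1.9649280.
Hence ρ(B_{ω*}) = 1.9649280 − 1 = 0.9649280.
Need (0.9649280)^m ≤ 10^(−5): m ≥ 5·ln10/|ln 0.9649280| = 11.5129/0.0357018 = 322.474 ⇒ m = 323.

m = 323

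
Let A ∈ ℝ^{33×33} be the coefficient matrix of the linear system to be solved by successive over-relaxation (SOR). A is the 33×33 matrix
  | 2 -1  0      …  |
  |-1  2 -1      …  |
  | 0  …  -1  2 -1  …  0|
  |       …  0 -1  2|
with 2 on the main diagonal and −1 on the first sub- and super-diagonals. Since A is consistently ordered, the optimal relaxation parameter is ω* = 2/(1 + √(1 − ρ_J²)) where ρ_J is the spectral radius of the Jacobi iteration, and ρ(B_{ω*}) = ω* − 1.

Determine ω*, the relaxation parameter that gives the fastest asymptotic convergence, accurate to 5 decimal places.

ω* = 1.83105

½·tridiag(1,0,1) at n=33: λ_k = cos(kπ/34); max |λ| at k=1 ⇒ ρ_J = cos(π/34) ≈ 0.99573.
1 − cos²(π/34) = sin²(π/34) ⇒ √(1−ρ_J²) = sin(π/34) = 0.092268.
Young: ω* = 2/(1+√(1−ρ_J²)) = 2/(1+0.092268) = 2/1.092268 = 1.83105.
ρ_SOR = ω* − 1 = 1.83105 − 1 = 0.83105.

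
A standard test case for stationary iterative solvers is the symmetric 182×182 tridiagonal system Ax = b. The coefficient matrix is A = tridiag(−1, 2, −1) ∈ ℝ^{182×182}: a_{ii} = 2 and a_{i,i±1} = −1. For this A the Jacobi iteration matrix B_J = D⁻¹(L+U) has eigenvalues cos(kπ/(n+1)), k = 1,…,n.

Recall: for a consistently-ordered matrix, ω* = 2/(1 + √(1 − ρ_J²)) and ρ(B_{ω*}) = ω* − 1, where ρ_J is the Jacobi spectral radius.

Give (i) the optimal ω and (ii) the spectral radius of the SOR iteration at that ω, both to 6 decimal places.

ω* = 1.966247, ρ_SOR = 0.966247

With n=182, ρ(Jacobi) = cos(π/183) = 0.999853.
√(1 − cos²(π/183)) = sin(π/183) ≈ 0.0171663.
ω* = 2 / (1 + 0.0171663) = 2 / 1.0171663 ≈ 1.966247.
[ρ_SOR] ω* − 1 = 0.966247.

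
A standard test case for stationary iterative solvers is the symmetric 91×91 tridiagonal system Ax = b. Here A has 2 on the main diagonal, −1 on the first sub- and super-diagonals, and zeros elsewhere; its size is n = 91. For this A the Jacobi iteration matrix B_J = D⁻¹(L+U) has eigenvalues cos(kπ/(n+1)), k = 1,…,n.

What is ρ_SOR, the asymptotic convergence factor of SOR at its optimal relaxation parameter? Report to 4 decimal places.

ρ_SOR = 0.9340

With n=91, ρ(Jacobi) = cos(π/92) = 0.9994.
√(1−ρ_J²) simplifies to sin(π/92) = 0.03414.
ω* = 2/(1 + 0.03414) = 2/1.03414 = 1.9340.
ρ(B_{ω*}) = ω*−1 = 0.9340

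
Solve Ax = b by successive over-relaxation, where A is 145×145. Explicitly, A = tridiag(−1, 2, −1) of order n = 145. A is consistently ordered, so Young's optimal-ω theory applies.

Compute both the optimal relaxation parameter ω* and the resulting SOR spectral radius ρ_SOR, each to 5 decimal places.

½·tridiag(1,0,1) at n=145: λ_k = cos(kπ/146); max |λ| at k=1 ⇒ ρ_J = cos(π/146) ≈ 0.99977.
√(1−ρ_J²) simplifies to sin(π/146) = 0.021516.
ω* = 2/(1+0.021516) = 1.95787
At ω = 1.95787 every |λ(B_ω)| = ω−1, so ρ_SOR = 0.95787.

ω* = 1.95787, ρ_SOR = 0.95787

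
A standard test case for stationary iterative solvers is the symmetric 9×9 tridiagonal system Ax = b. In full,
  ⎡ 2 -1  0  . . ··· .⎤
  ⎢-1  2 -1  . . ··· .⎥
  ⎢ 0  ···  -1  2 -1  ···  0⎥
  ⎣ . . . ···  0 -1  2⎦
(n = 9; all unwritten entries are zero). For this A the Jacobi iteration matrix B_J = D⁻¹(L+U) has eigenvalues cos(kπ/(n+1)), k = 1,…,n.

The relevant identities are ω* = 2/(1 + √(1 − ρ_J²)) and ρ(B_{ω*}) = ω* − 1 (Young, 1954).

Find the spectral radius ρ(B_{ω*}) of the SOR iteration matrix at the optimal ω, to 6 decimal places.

ρ_SOR = 0.527864

½·tridiag(1,0,1) at n=9: λ_k = cos(kπ/10); max |λ| at k=1 ⇒ ρ_J = cos(π/10) ≈ 0.951057.
√(1−ρ_J²) = |sin(π/10)| = 0.3090170
[ω*] 2 ÷ (1 + 0.3090170) = 2 ÷ 1.3090170 = 1.527864.
At ω = 1.527864 every |λ(B_ω)| = ω−1, so ρ_SOR = 0.527864.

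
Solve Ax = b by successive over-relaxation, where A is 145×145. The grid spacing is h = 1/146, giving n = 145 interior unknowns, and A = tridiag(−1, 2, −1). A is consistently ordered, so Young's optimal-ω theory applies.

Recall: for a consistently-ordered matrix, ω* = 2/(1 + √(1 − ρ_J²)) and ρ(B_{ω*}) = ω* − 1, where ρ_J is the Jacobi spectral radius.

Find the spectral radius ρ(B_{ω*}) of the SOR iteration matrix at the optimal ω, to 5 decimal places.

ρ_SOR = 0.95787

n=145: λ(B_J) = 1 − λ(A)/2 = cos(kπ/146); k=1 gives ρ_J = 0.99977.
√(1−ρ_J²) = |sin(π/146)| = 0.021516
ω* = 2/(1 + 0.021516) = 2/1.021516 = 1.95787.
ρ_SOR = ω* − 1 ≈ 0.95787.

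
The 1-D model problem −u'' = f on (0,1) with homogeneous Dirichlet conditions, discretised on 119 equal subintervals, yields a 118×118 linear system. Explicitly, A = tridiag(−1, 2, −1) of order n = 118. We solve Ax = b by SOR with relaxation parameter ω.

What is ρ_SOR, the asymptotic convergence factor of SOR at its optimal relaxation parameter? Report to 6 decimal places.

n=118: λ(B_J) = 1 − λ(A)/2 = cos(kπ/119); k=1 gives ρ_J = 0.999652.
1 − cos²(π/119) = sin²(π/119) ⇒ √(1−ρ_J²) = sin(π/119) = 0.0263969.
ω* = 2/(1+0.0263969) = 1.948564
ρ_SOR = ω* − 1 = 1.948564 − 1 = 0.948564.

ρ_SOR = 0.948564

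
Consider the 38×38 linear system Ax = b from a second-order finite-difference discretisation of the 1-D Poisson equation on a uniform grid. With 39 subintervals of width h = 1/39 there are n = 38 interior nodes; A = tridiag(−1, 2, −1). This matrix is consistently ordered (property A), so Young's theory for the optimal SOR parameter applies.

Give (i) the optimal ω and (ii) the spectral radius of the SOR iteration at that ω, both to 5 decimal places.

ω* = 1.85105, ρ_SOR = 0.85105

n=38: λ(B_J) = 1 − λ(A)/2 = cos(kπ/39); k=1 gives ρ_J = 0.99676.
1 − cos²(π/39) = sin²(π/39) ⇒ √(1−ρ_J²) = sin(π/39) = 0.080467.
ω* = 2 / (1 + 0.080467) = 2 / 1.080467 ≈ 1.85105.
ρ(B_{ω*}) = ω*−1 = 0.85105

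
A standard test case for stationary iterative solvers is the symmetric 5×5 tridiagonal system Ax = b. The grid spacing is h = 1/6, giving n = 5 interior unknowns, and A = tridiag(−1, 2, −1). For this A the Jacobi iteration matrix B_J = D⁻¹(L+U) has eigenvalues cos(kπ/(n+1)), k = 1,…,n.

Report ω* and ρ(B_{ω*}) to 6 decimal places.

B_J for the 5×5 system has eigenvalues cos(kπ/6); ρ_J = cos(π/6) = 0.866025.
√(1 − cos²(π/6)) = sin(π/6) ≈ 0.5000000.
Young: ω* = 2/(1+√(1−ρ_J²)) = 2/(1+0.5000000) = 2/1.5000000 = 1.333333.
At ω = 1.333333 every |λ(B_ω)| = ω−1, so ρ_SOR = 0.333333.

ω* = 1.333333, ρ_SOR = 0.333333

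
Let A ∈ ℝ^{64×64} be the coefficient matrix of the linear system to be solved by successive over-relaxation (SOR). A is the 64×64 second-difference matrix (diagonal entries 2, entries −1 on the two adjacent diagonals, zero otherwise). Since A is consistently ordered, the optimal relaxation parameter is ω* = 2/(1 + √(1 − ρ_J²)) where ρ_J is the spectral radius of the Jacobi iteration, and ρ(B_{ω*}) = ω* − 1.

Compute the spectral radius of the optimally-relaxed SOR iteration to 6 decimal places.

B_J for the 64×64 system has eigenvalues cos(kπ/65); ρ_J = cos(π/65) = 0.998832.
root = sin(π/65) = 0.0483134  (since 1−cos² = sin²).
ω* = 2 / (1 + 0.0483134) = 2 / 1.0483134 ≈ 1.907826.
ρ(B_{ω*}) = ω*−1 = 0.907826

ρ_SOR = 0.907826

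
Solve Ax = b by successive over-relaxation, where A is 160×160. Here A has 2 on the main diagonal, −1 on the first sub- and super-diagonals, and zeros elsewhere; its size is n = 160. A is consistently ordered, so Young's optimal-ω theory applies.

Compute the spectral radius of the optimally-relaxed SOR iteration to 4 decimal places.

½·tridiag(1,0,1) at n=160: λ_k = cos(kπ/161); max |λ| at k=1 ⇒ ρ_J = cos(π/161) ≈ 0.9998.
√(1−ρ_J²) = |sin(π/161)| = 0.01951
ω* = 2 / (1 + 0.01951) = 2 / 1.01951 ≈ 1.9617.
Hence ρ(B_{ω*}) = 1.9617 − 1 = 0.9617.

ρ_SOR = 0.9617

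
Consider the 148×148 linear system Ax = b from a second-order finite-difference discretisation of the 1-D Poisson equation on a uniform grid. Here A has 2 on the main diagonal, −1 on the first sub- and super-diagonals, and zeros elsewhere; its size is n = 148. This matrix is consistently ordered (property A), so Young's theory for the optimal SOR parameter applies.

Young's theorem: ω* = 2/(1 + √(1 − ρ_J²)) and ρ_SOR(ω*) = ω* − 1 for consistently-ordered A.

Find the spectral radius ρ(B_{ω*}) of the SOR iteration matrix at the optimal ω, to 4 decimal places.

[ρ_J] n=148: ρ(B_J) = cos(π/(n+1)) = cos(π/149) = 0.9998.
√(1 − cos²(π/149)) = sin(π/149) ≈ 0.02108.
ω* = 2 / (1 + 0.02108) = 2 / 1.02108 ≈ 1.9587.
Hence ρ(B_{ω*}) = 1.9587 − 1 = 0.9587.

ρ_SOR = 0.9587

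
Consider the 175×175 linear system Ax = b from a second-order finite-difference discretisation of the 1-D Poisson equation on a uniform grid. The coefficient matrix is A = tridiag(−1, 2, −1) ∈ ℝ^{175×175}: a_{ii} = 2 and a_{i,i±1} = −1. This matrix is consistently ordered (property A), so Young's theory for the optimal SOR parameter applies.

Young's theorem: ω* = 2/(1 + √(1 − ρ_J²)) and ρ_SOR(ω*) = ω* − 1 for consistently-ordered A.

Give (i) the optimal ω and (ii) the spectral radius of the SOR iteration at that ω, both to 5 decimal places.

ω* = 1.96493, ρ_SOR = 0.96493

With n=175, ρ(Jacobi) = cos(π/176) = 0.99984.
√(1−ρ_J²) simplifies to sin(π/176) = 0.017849.
ω* = 2/(1+0.017849) = 1.96493
At ω = 1.96493 every |λ(B_ω)| = ω−1, so ρ_SOR = 0.96493.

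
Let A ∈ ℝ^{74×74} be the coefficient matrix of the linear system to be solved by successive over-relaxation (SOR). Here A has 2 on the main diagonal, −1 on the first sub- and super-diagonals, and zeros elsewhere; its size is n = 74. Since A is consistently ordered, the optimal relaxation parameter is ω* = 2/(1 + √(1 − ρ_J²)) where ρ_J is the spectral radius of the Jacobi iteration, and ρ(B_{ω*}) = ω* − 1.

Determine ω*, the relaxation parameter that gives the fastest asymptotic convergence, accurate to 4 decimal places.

B_J for the 74×74 system has eigenvalues cos(kπ/75); ρ_J = cos(π/75) = 0.9991.
1 − cos²(π/75) = sin²(π/75) ⇒ √(1−ρ_J²) = sin(π/75) = 0.04188.
Then 2/(1+√(1−ρ_J²)) = 2/(1+0.04188); ω* = 2/1.04188 = 1.9196.
Hence ρ(B_{ω*}) = 1.9196 − 1 = 0.9196.

ω* = 1.9196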